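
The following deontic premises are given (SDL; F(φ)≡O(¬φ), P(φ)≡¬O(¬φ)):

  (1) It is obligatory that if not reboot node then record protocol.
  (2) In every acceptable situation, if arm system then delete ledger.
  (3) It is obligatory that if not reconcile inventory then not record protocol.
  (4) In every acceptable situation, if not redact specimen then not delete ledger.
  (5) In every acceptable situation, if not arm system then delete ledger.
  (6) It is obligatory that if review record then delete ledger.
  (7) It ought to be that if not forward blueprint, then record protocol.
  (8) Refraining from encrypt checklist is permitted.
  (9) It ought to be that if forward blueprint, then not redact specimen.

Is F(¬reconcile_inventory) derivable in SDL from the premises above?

Yes

By case analysis on arm_system: premise 2 gives O(arm_system → delete_ledger) and premise 5 gives O(¬arm_system → delete_ledger), so O(delete_ledger) either way.
Premise 4, O(¬redact_specimen → ¬delete_ledger), contraposes to O(delete_ledger → redact_specimen); with O(delete_ledger) we get O(redact_specimen).
The contrapositive of premise 9 (O(forward_blueprint → ¬redact_specimen)) is O(redact_specimen → ¬forward_blueprint), and O(redact_specimen) is already established, so O(¬forward_blueprint).
Premise 7 is O(¬forward_blueprint → record_protocol); since O(¬forward_blueprint), deontic closure gives O(record_protocol).
Premise 3 is O(¬reconcile_inventory → ¬record_protocol); contrapositively O(record_protocol → reconcile_inventory). Since O(record_protocol) holds, K gives O(reconcile_inventory).
Premises 1, 6, 8 do not contribute to this derivation.
So O(reconcile_inventory) holds, i.e. F(¬reconcile_inventory). The claim follows.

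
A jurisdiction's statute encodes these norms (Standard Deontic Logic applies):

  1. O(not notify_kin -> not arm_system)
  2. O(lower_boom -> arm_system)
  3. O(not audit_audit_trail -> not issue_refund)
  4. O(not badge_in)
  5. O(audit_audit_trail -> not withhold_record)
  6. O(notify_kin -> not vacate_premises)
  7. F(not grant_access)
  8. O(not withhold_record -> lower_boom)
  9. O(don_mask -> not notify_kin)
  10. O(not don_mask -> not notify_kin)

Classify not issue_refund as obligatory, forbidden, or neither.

Obligatory

Premises 9 and 10 cover both cases: O(don_mask -> not notify_kin) and O(not don_mask -> not notify_kin). Since don_mask ∨ not don_mask is a tautology, O(not notify_kin) follows.
From O(not notify_kin) and premise 1, O(not notify_kin -> not arm_system), we obtain O(not arm_system).
Premise 2, O(lower_boom -> arm_system), contraposes to O(not arm_system -> not lower_boom); with O(not arm_system) we get O(not lower_boom).
Premise 8 is O(not withhold_record -> lower_boom); contrapositively O(not lower_boom -> withhold_record). Since O(not lower_boom) holds, K gives O(withhold_record).
Premise 5, O(audit_audit_trail -> not withhold_record), contraposes to O(withhold_record -> not audit_audit_trail); with O(withhold_record) we get O(not audit_audit_trail).
From O(not audit_audit_trail) and premise 3, O(not audit_audit_trail -> not issue_refund), we obtain O(not issue_refund).
Premises 4, 6, 7 do not contribute to this derivation.
Hence not issue_refund is obligatory.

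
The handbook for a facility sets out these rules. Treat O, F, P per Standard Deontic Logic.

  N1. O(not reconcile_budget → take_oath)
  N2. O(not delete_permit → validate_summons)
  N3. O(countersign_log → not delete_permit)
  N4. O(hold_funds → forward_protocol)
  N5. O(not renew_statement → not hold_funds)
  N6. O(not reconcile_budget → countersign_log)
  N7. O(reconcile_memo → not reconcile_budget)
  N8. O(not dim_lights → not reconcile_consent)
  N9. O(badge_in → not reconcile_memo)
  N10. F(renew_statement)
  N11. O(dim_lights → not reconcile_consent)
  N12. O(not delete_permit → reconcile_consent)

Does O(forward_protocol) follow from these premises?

No

Premise 4 is O(hold_funds → forward_protocol), but O(hold_funds) is not derivable from the premises, so it does not yield O(forward_protocol).
No other premise forces O(forward_protocol). An ideal world satisfying every premise can still have forward_protocol false, so O(forward_protocol) is not derivable.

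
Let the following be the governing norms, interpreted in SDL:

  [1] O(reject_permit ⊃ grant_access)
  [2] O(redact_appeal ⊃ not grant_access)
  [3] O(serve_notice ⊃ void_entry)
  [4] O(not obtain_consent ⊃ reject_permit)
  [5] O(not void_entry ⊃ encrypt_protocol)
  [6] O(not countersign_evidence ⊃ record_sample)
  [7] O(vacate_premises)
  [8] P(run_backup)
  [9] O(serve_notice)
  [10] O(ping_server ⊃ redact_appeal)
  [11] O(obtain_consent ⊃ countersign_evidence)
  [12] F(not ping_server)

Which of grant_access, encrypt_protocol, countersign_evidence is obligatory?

countersign_evidence

F(not ping_server) at premise 12 means O(ping_server).
With premise 10, O(ping_server ⊃ redact_appeal), the K-axiom yields O(redact_appeal).
Applying K to premise 2 (O(redact_appeal ⊃ not grant_access)) and O(redact_appeal) yields O(not grant_access).
The contrapositive of premise 1 (O(reject_permit ⊃ grant_access)) is O(not grant_access ⊃ not reject_permit), and O(not grant_access) is already established, so O(not reject_permit).
Premise 4 is O(not obtain_consent ⊃ reject_permit); contrapositively O(not reject_permit ⊃ obtain_consent). Since O(not reject_permit) holds, K gives O(obtain_consent).
Applying K to premise 11 (O(obtain_consent ⊃ countersign_evidence)) and O(obtain_consent) yields O(countersign_evidence).
So O(countersign_evidence) holds — countersign_evidence is obligatory. None of the other listed options is made obligatory by any chain of premises.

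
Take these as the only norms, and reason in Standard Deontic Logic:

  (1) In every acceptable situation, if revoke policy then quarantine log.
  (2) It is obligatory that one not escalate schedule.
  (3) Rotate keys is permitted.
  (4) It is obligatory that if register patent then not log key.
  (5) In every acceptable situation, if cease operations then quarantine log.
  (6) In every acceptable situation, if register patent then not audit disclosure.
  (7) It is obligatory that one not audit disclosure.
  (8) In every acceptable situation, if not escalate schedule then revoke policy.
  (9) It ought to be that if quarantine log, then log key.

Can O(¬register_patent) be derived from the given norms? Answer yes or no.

Premise 2 gives O(¬escalate_schedule).
Premise 8 is O(¬escalate_schedule → revoke_policy); since O(¬escalate_schedule), deontic closure gives O(revoke_policy).
From O(revoke_policy) and premise 1, O(revoke_policy → quarantine_log), we obtain O(quarantine_log).
With premise 9, O(quarantine_log → log_key), the K-axiom yields O(log_key).
The contrapositive of premise 4 (O(register_patent → ¬log_key)) is O(log_key → ¬register_patent), and O(log_key) is already established, so O(¬register_patent).
Premises 3, 5, 6, 7 do not contribute to this derivation.
So O(¬register_patent) follows.

Yes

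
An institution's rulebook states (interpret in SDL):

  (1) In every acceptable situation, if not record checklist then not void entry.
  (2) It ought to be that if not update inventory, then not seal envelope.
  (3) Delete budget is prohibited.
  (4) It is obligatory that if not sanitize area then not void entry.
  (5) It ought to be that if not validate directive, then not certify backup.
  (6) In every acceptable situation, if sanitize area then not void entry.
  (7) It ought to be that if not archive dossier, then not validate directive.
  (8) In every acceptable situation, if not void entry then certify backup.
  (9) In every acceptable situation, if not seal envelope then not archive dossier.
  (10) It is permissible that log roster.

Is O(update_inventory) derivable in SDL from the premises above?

Premises 4 and 6 cover both cases: O(¬sanitize_area → ¬void_entry) and O(sanitize_area → ¬void_entry). Since ¬sanitize_area ∨ sanitize_area is a tautology, O(¬void_entry) follows.
Applying K to premise 8 (O(¬void_entry → certify_backup)) and O(¬void_entry) yields O(certify_backup).
The contrapositive of premise 5 (O(¬validate_directive → ¬certify_backup)) is O(certify_backup → validate_directive), and O(certify_backup) is already established, so O(validate_directive).
The contrapositive of premise 7 (O(¬archive_dossier → ¬validate_directive)) is O(validate_directive → archive_dossier), and O(validate_directive) is already established, so O(archive_dossier).
The contrapositive of premise 9 (O(¬seal_envelope → ¬archive_dossier)) is O(archive_dossier → seal_envelope), and O(archive_dossier) is already established, so O(seal_envelope).
Premise 2, O(¬update_inventory → ¬seal_envelope), contraposes to O(seal_envelope → update_inventory); with O(seal_envelope) we get O(update_inventory).
Premises 1, 3, 10 do not contribute to this derivation.
So O(update_inventory) follows.

Yes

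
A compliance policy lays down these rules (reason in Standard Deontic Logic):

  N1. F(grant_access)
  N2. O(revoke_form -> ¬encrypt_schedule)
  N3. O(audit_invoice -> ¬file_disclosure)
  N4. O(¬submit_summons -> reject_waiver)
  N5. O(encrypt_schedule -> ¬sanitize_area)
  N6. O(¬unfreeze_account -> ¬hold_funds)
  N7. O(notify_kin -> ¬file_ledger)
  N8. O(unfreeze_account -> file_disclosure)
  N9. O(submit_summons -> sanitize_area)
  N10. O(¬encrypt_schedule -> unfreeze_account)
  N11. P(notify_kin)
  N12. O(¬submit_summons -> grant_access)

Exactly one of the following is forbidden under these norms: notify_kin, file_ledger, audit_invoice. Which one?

audit_invoice

Premise 1, F(grant_access), is equivalent to O(¬grant_access).
Premise 12, O(¬submit_summons -> grant_access), contraposes to O(¬grant_access -> submit_summons); with O(¬grant_access) we get O(submit_summons).
With premise 9, O(submit_summons -> sanitize_area), the K-axiom yields O(sanitize_area).
Premise 5 is O(encrypt_schedule -> ¬sanitize_area); contrapositively O(sanitize_area -> ¬encrypt_schedule). Since O(sanitize_area) holds, K gives O(¬encrypt_schedule).
From O(¬encrypt_schedule) and premise 10, O(¬encrypt_schedule -> unfreeze_account), we obtain O(unfreeze_account).
Applying K to premise 8 (O(unfreeze_account -> file_disclosure)) and O(unfreeze_account) yields O(file_disclosure).
Premise 3, O(audit_invoice -> ¬file_disclosure), contraposes to O(file_disclosure -> ¬audit_invoice); with O(file_disclosure) we get O(¬audit_invoice).
So O(¬audit_invoice) holds, i.e. audit_invoice is forbidden. None of the other listed options is forbidden under the premises.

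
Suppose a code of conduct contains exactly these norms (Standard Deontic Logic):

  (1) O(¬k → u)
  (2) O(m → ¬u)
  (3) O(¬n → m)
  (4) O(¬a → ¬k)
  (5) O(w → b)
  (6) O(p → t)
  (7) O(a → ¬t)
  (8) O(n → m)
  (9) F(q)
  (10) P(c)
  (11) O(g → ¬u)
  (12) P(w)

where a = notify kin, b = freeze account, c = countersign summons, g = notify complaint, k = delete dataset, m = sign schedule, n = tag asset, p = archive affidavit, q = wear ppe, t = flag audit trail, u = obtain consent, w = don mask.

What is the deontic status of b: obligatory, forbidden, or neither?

Premise 5 is O(w → b), but O(w) is not derivable from the premises (the permission P(w) asserts only ¬O(¬w), not O(w)), so it does not yield O(b).
No premise or chain of K-axiom applications forces O(b), and none forces O(¬b). So b is neither obligatory nor forbidden under these norms.

Neither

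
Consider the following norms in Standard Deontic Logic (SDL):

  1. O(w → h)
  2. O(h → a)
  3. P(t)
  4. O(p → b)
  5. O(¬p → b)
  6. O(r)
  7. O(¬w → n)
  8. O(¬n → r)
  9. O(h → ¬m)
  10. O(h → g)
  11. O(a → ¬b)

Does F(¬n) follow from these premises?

Premises 5 and 4 cover both cases: O(¬p → b) and O(p → b). Since ¬p ∨ p is a tautology, O(b) follows.
Premise 11, O(a → ¬b), contraposes to O(b → ¬a); with O(b) we get O(¬a).
Premise 2, O(h → a), contraposes to O(¬a → ¬h); with O(¬a) we get O(¬h).
Premise 1 is O(w → h); contrapositively O(¬h → ¬w). Since O(¬h) holds, K gives O(¬w).
With premise 7, O(¬w → n), the K-axiom yields O(n).
Premises 3, 6, 8, 9, 10 do not contribute to this derivation.
So O(n) holds, i.e. F(¬n). The claim follows.

Yes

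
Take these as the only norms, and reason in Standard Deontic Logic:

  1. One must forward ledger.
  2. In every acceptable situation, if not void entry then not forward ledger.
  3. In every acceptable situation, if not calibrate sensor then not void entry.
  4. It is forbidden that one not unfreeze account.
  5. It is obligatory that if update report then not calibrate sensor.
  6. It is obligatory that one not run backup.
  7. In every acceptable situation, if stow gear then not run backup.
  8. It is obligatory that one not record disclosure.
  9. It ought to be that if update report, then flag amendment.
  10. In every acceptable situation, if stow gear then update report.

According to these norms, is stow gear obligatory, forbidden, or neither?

Forbidden

Premise 1 gives O(forward_ledger).
Premise 2 is O(¬void_entry → ¬forward_ledger); contrapositively O(forward_ledger → void_entry). Since O(forward_ledger) holds, K gives O(void_entry).
Premise 3 is O(¬calibrate_sensor → ¬void_entry); contrapositively O(void_entry → calibrate_sensor). Since O(void_entry) holds, K gives O(calibrate_sensor).
Premise 5 is O(update_report → ¬calibrate_sensor); contrapositively O(calibrate_sensor → ¬update_report). Since O(calibrate_sensor) holds, K gives O(¬update_report).
Premise 10, O(stow_gear → update_report), contraposes to O(¬update_report → ¬stow_gear); with O(¬update_report) we get O(¬stow_gear).
Premises 4, 6, 7, 8, 9 do not contribute to this derivation.
Thus O(¬stow_gear), which is F(stow_gear): stow_gear is forbidden.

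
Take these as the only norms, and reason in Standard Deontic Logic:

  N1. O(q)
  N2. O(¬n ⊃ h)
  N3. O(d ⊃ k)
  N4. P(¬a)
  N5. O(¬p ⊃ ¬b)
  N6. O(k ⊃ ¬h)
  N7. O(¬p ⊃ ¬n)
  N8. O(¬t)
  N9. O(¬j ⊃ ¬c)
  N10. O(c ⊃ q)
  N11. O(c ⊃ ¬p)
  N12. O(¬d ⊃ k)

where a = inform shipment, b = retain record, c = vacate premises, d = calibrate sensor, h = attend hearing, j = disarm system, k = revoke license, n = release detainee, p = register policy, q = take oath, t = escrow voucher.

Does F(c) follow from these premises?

Premises 3 and 12 are O(d ⊃ k) and O(¬d ⊃ k); every ideal world satisfies d or ¬d, so in either case k holds — hence O(k).
From O(k) and premise 6, O(k ⊃ ¬h), we obtain O(¬h).
Premise 2, O(¬n ⊃ h), contraposes to O(¬h ⊃ n); with O(¬h) we get O(n).
Premise 7, O(¬p ⊃ ¬n), contraposes to O(n ⊃ p); with O(n) we get O(p).
Premise 11 is O(c ⊃ ¬p); contrapositively O(p ⊃ ¬c). Since O(p) holds, K gives O(¬c).
Premises 1, 4, 5, 8, 9, 10 do not contribute to this derivation.
So O(¬c) holds, i.e. F(c). The claim follows.

Yes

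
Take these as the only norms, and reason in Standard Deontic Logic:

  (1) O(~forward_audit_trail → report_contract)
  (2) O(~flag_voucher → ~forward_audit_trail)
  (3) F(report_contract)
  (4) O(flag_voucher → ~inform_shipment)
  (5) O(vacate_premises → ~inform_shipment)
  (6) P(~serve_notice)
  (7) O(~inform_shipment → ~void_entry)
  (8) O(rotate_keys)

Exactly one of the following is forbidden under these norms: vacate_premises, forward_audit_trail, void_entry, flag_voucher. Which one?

void_entry

F(report_contract) at premise 3 means O(~report_contract).
Premise 1 is O(~forward_audit_trail → report_contract); contrapositively O(~report_contract → forward_audit_trail). Since O(~report_contract) holds, K gives O(forward_audit_trail).
Premise 2 is O(~flag_voucher → ~forward_audit_trail); contrapositively O(forward_audit_trail → flag_voucher). Since O(forward_audit_trail) holds, K gives O(flag_voucher).
Applying K to premise 4 (O(flag_voucher → ~inform_shipment)) and O(flag_voucher) yields O(~inform_shipment).
Premise 7 is O(~inform_shipment → ~void_entry); since O(~inform_shipment), deontic closure gives O(~void_entry).
So O(~void_entry) holds, i.e. void_entry is forbidden. None of the other listed options is forbidden under the premises.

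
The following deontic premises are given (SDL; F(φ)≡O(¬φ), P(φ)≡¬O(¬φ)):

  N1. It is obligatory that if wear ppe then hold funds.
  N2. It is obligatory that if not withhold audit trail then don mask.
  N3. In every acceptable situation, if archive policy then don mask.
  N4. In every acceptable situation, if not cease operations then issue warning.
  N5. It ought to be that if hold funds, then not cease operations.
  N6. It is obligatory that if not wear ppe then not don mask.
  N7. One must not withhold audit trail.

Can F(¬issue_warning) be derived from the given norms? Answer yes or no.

Premise 7 is F(withhold_audit_trail), i.e. O(¬withhold_audit_trail).
Premise 2 is O(¬withhold_audit_trail → don_mask); since O(¬withhold_audit_trail), deontic closure gives O(don_mask).
The contrapositive of premise 6 (O(¬wear_ppe → ¬don_mask)) is O(don_mask → wear_ppe), and O(don_mask) is already established, so O(wear_ppe).
Applying K to premise 1 (O(wear_ppe → hold_funds)) and O(wear_ppe) yields O(hold_funds).
Applying K to premise 5 (O(hold_funds → ¬cease_operations)) and O(hold_funds) yields O(¬cease_operations).
From O(¬cease_operations) and premise 4, O(¬cease_operations → issue_warning), we obtain O(issue_warning).
Premise 3 does not contribute to this derivation.
So O(issue_warning) holds, i.e. F(¬issue_warning). The claim follows.

Yes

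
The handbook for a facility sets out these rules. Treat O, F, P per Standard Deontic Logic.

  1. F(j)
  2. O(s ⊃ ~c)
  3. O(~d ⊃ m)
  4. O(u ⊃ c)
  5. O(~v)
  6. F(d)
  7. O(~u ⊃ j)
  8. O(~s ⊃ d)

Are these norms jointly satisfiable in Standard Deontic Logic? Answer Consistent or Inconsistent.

F(j) at premise 1 means O(~j).
The contrapositive of premise 7 (O(~u ⊃ j)) is O(~j ⊃ u), and O(~j) is already established, so O(u).
From O(u) and premise 4, O(u ⊃ c), we obtain O(c).
Premise 2 is O(s ⊃ ~c); contrapositively O(c ⊃ ~s). Since O(c) holds, K gives O(~s).
From O(~s) and premise 8, O(~s ⊃ d), we obtain O(d).
But premise 6, F(d), means O(~d).
We now have both O(d) and O(~d) — d is simultaneously obligatory and forbidden, violating the D-axiom.

Inconsistent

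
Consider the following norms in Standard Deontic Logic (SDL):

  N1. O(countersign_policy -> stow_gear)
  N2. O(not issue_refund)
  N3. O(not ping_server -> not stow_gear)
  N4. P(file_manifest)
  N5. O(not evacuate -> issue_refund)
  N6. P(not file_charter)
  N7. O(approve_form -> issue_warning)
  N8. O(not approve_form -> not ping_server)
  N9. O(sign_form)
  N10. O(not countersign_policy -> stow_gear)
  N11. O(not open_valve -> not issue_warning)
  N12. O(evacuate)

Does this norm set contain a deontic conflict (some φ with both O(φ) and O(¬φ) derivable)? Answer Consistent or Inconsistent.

Consistent

Premise 5 is O(not evacuate -> issue_refund), but O(not evacuate) is not derivable from the premises, so it does not yield O(issue_refund).
So O(issue_refund) is not derivable, and the apparent clash with O(not issue_refund) does not arise.
A world satisfying every obligation exists (e.g. approve_form=true, countersign_policy=false, evacuate=true, file_charter=false, file_manifest=false, issue_refund=false, issue_warning=true, open_valve=true, ping_server=true, sign_form=true, stow_gear=true); no atom is both obligatory and forbidden, so the set is consistent.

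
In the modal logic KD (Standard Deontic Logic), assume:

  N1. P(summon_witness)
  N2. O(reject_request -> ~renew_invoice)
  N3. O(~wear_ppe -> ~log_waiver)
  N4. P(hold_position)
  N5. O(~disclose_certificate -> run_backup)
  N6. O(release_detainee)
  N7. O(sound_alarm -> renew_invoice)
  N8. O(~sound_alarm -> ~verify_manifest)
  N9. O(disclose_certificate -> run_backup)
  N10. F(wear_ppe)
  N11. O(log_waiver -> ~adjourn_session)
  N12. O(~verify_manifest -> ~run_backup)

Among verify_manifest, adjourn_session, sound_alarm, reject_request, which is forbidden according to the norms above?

reject_request

Premises 9 and 5 cover both cases: O(disclose_certificate -> run_backup) and O(~disclose_certificate -> run_backup). Since disclose_certificate ∨ ~disclose_certificate is a tautology, O(run_backup) follows.
Premise 12 is O(~verify_manifest -> ~run_backup); contrapositively O(run_backup -> verify_manifest). Since O(run_backup) holds, K gives O(verify_manifest).
The contrapositive of premise 8 (O(~sound_alarm -> ~verify_manifest)) is O(verify_manifest -> sound_alarm), and O(verify_manifest) is already established, so O(sound_alarm).
From O(sound_alarm) and premise 7, O(sound_alarm -> renew_invoice), we obtain O(renew_invoice).
Premise 2 is O(reject_request -> ~renew_invoice); contrapositively O(renew_invoice -> ~reject_request). Since O(renew_invoice) holds, K gives O(~reject_request).
So O(~reject_request) holds, i.e. reject_request is forbidden. None of the other listed options is forbidden under the premises.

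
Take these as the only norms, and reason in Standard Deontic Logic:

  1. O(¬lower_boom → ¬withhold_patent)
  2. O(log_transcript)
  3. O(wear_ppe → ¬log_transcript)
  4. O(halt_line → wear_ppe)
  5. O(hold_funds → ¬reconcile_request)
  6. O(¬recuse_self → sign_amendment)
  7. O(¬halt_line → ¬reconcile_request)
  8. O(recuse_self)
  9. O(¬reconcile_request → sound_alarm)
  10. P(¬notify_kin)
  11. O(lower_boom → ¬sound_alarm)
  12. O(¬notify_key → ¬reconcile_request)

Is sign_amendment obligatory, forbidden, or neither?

Premise 6 is O(¬recuse_self → sign_amendment), but O(¬recuse_self) is not derivable from the premises, so it does not yield O(sign_amendment).
No premise or chain of K-axiom applications forces O(sign_amendment), and none forces O(¬sign_amendment). So sign_amendment is neither obligatory nor forbidden under these norms.

Neither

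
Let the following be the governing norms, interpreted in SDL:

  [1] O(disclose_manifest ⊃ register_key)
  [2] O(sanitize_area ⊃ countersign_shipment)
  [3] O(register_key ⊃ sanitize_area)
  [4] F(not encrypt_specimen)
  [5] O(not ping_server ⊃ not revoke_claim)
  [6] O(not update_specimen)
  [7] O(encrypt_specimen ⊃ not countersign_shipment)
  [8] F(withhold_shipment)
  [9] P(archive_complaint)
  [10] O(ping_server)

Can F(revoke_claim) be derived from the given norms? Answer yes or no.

Premise 5 is O(not ping_server ⊃ not revoke_claim), but O(not ping_server) is not derivable from the premises, so it does not yield O(not revoke_claim).
No other premise forces O(not revoke_claim). An ideal world satisfying every premise can still have revoke_claim true, so F(revoke_claim) is not derivable.

No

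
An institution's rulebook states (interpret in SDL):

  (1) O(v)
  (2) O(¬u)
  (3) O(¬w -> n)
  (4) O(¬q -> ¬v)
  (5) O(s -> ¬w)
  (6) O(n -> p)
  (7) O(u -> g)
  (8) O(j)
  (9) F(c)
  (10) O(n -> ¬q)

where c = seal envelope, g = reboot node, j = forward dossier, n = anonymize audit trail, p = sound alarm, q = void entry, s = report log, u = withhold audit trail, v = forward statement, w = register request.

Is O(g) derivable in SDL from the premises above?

No

Premise 7 is O(u -> g), but O(u) is not derivable from the premises, so it does not yield O(g).
No other premise forces O(g). An ideal world satisfying every premise can still have g false, so O(g) is not derivable.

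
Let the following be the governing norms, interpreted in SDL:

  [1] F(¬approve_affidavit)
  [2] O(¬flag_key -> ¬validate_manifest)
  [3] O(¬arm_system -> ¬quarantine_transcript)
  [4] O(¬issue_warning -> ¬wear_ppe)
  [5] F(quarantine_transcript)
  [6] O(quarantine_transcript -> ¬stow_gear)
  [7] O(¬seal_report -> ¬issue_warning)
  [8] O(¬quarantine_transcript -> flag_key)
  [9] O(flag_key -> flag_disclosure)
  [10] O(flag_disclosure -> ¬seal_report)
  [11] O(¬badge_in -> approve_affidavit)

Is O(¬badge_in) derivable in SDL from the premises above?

No

Premise 11 is O(¬badge_in -> approve_affidavit); even if O(approve_affidavit) held, inferring O(¬badge_in) would be affirming the consequent — invalid.
No other premise forces O(¬badge_in). An ideal world satisfying every premise can still have ¬badge_in false, so O(¬badge_in) is not derivable.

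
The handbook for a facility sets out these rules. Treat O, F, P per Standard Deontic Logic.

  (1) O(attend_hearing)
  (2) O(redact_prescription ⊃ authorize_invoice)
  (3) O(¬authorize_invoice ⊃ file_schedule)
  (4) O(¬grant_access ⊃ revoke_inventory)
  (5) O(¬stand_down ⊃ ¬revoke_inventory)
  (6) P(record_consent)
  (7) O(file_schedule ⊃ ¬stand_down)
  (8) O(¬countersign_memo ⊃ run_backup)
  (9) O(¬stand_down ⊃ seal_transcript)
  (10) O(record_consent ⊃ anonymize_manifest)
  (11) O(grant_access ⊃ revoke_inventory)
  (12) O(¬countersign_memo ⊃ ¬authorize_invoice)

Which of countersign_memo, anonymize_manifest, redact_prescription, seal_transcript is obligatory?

By case analysis on ¬grant_access: premise 4 gives O(¬grant_access ⊃ revoke_inventory) and premise 11 gives O(grant_access ⊃ revoke_inventory), so O(revoke_inventory) either way.
Premise 5, O(¬stand_down ⊃ ¬revoke_inventory), contraposes to O(revoke_inventory ⊃ stand_down); with O(revoke_inventory) we get O(stand_down).
The contrapositive of premise 7 (O(file_schedule ⊃ ¬stand_down)) is O(stand_down ⊃ ¬file_schedule), and O(stand_down) is already established, so O(¬file_schedule).
The contrapositive of premise 3 (O(¬authorize_invoice ⊃ file_schedule)) is O(¬file_schedule ⊃ authorize_invoice), and O(¬file_schedule) is already established, so O(authorize_invoice).
Premise 12 is O(¬countersign_memo ⊃ ¬authorize_invoice); contrapositively O(authorize_invoice ⊃ countersign_memo). Since O(authorize_invoice) holds, K gives O(countersign_memo).
So O(countersign_memo) holds — countersign_memo is obligatory. None of the other listed options is made obligatory by any chain of premises.

countersign_memo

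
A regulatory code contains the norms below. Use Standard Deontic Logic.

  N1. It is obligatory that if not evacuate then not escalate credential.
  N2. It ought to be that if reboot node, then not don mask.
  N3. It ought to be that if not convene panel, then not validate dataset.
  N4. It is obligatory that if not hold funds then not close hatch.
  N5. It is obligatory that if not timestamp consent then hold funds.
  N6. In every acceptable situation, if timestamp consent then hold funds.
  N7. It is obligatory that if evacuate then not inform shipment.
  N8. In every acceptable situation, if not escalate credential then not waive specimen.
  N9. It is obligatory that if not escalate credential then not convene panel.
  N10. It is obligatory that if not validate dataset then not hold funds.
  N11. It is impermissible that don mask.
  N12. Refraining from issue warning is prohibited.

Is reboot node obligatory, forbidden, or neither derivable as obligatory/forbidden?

Neither

Premise 2 is O(reboot_node → ¬don_mask); even if O(¬don_mask) held, inferring O(reboot_node) would be affirming the consequent — invalid.
No premise or chain of K-axiom applications forces O(reboot_node), and none forces O(¬reboot_node). So reboot_node is neither obligatory nor forbidden under these norms.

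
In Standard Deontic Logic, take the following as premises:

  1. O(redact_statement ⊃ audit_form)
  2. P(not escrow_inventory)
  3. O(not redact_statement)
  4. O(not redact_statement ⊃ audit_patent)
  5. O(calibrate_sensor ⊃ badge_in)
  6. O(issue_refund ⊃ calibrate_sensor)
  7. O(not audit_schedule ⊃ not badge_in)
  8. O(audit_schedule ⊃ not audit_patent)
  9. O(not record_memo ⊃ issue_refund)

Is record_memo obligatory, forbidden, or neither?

Premise 3 gives O(not redact_statement).
Premise 4 is O(not redact_statement ⊃ audit_patent); since O(not redact_statement), deontic closure gives O(audit_patent).
Premise 8 is O(audit_schedule ⊃ not audit_patent); contrapositively O(audit_patent ⊃ not audit_schedule). Since O(audit_patent) holds, K gives O(not audit_schedule).
From O(not audit_schedule) and premise 7, O(not audit_schedule ⊃ not badge_in), we obtain O(not badge_in).
Premise 5, O(calibrate_sensor ⊃ badge_in), contraposes to O(not badge_in ⊃ not calibrate_sensor); with O(not badge_in) we get O(not calibrate_sensor).
Premise 6, O(issue_refund ⊃ calibrate_sensor), contraposes to O(not calibrate_sensor ⊃ not issue_refund); with O(not calibrate_sensor) we get O(not issue_refund).
Premise 9, O(not record_memo ⊃ issue_refund), contraposes to O(not issue_refund ⊃ record_memo); with O(not issue_refund) we get O(record_memo).
Premises 1, 2 do not contribute to this derivation.
Hence record_memo is obligatory.

Obligatory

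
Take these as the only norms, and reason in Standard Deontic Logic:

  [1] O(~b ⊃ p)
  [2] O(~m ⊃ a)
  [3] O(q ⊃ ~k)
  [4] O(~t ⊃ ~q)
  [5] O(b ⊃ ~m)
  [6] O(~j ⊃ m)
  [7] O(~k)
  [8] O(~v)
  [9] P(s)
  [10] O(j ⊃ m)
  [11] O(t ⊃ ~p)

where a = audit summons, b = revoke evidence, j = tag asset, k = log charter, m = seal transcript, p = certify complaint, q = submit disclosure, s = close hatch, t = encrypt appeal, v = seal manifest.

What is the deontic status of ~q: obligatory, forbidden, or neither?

Obligatory

By case analysis on j: premise 10 gives O(j ⊃ m) and premise 6 gives O(~j ⊃ m), so O(m) either way.
Premise 5, O(b ⊃ ~m), contraposes to O(m ⊃ ~b); with O(m) we get O(~b).
Premise 1 is O(~b ⊃ p); since O(~b), deontic closure gives O(p).
Premise 11, O(t ⊃ ~p), contraposes to O(p ⊃ ~t); with O(p) we get O(~t).
With premise 4, O(~t ⊃ ~q), the K-axiom yields O(~q).
Premises 2, 3, 7, 8, 9 do not contribute to this derivation.
Hence ~q is obligatory.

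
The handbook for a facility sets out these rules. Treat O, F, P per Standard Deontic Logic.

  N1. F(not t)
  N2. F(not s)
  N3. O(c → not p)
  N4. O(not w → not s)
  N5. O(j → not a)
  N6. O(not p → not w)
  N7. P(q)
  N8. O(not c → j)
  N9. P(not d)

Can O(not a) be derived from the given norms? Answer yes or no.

Yes

F(not s) at premise 2 means O(s).
The contrapositive of premise 4 (O(not w → not s)) is O(s → w), and O(s) is already established, so O(w).
The contrapositive of premise 6 (O(not p → not w)) is O(w → p), and O(w) is already established, so O(p).
The contrapositive of premise 3 (O(c → not p)) is O(p → not c), and O(p) is already established, so O(not c).
Applying K to premise 8 (O(not c → j)) and O(not c) yields O(j).
Premise 5 is O(j → not a); since O(j), deontic closure gives O(not a).
Premises 1, 7, 9 do not contribute to this derivation.
So O(not a) follows.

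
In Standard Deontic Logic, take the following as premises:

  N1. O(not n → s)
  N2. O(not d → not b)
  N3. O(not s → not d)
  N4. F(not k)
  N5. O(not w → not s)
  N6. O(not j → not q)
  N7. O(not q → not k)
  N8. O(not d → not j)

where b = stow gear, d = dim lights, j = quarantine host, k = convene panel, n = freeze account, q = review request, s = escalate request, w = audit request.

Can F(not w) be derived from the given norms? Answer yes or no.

Premise 4, F(not k), is equivalent to O(k).
Premise 7 is O(not q → not k); contrapositively O(k → q). Since O(k) holds, K gives O(q).
Premise 6 is O(not j → not q); contrapositively O(q → j). Since O(q) holds, K gives O(j).
Premise 8 is O(not d → not j); contrapositively O(j → d). Since O(j) holds, K gives O(d).
Premise 3, O(not s → not d), contraposes to O(d → s); with O(d) we get O(s).
The contrapositive of premise 5 (O(not w → not s)) is O(s → w), and O(s) is already established, so O(w).
Premises 1, 2 do not contribute to this derivation.
So O(w) holds, i.e. F(not w). The claim follows.

Yes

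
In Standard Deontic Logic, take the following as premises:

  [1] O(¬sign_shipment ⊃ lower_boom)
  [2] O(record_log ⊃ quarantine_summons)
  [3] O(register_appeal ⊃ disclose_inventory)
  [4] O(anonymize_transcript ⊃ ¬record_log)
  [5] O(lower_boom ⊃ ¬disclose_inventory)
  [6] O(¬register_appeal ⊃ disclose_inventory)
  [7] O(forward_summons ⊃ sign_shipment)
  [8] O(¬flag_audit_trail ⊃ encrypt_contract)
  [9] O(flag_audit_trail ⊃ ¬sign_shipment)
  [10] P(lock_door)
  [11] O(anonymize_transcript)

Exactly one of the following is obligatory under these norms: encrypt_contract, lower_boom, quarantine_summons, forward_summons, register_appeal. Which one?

encrypt_contract

Premises 3 and 6 cover both cases: O(register_appeal ⊃ disclose_inventory) and O(¬register_appeal ⊃ disclose_inventory). Since register_appeal ∨ ¬register_appeal is a tautology, O(disclose_inventory) follows.
Premise 5, O(lower_boom ⊃ ¬disclose_inventory), contraposes to O(disclose_inventory ⊃ ¬lower_boom); with O(disclose_inventory) we get O(¬lower_boom).
Premise 1, O(¬sign_shipment ⊃ lower_boom), contraposes to O(¬lower_boom ⊃ sign_shipment); with O(¬lower_boom) we get O(sign_shipment).
Premise 9 is O(flag_audit_trail ⊃ ¬sign_shipment); contrapositively O(sign_shipment ⊃ ¬flag_audit_trail). Since O(sign_shipment) holds, K gives O(¬flag_audit_trail).
Applying K to premise 8 (O(¬flag_audit_trail ⊃ encrypt_contract)) and O(¬flag_audit_trail) yields O(encrypt_contract).
So O(encrypt_contract) holds — encrypt_contract is obligatory. None of the other listed options is made obligatory by any chain of premises.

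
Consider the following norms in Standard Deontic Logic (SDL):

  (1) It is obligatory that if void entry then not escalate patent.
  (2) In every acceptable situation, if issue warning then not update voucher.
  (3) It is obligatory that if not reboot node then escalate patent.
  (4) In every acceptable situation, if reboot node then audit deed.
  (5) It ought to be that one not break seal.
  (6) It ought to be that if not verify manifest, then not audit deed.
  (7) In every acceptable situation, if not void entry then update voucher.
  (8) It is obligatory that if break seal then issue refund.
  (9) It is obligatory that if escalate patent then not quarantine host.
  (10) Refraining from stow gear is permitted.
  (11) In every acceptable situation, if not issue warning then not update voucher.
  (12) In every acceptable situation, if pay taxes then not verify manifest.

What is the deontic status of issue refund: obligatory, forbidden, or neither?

Premise 8 is O(break_seal → issue_refund), but O(break_seal) is not derivable from the premises, so it does not yield O(issue_refund).
No premise or chain of K-axiom applications forces O(issue_refund), and none forces O(¬issue_refund). So issue_refund is neither obligatory nor forbidden under these norms.

Neither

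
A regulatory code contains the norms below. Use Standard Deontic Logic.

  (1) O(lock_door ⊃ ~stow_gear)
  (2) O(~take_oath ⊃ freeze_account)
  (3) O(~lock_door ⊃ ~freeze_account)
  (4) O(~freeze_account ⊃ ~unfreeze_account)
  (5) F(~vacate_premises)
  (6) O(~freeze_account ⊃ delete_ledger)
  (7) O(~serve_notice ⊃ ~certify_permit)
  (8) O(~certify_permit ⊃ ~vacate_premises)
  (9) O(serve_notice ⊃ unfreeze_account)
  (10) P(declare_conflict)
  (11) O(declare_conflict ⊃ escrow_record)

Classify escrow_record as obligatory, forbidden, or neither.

Premise 11 is O(declare_conflict ⊃ escrow_record), but O(declare_conflict) is not derivable from the premises (the permission P(declare_conflict) asserts only ~O(~declare_conflict), not O(declare_conflict)), so it does not yield O(escrow_record).
No premise or chain of K-axiom applications forces O(escrow_record), and none forces O(~escrow_record). So escrow_record is neither obligatory nor forbidden under these norms.

Neither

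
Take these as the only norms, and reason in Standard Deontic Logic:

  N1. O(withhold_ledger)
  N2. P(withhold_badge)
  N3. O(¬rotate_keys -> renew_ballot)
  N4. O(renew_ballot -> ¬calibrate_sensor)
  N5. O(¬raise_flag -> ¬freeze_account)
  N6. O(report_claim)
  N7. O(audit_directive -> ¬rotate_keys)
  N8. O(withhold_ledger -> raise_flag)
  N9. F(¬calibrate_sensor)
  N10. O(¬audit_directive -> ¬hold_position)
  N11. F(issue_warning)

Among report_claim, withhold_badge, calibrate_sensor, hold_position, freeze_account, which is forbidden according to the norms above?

Premise 9 is F(¬calibrate_sensor), i.e. O(calibrate_sensor).
Premise 4, O(renew_ballot -> ¬calibrate_sensor), contraposes to O(calibrate_sensor -> ¬renew_ballot); with O(calibrate_sensor) we get O(¬renew_ballot).
Premise 3 is O(¬rotate_keys -> renew_ballot); contrapositively O(¬renew_ballot -> rotate_keys). Since O(¬renew_ballot) holds, K gives O(rotate_keys).
Premise 7 is O(audit_directive -> ¬rotate_keys); contrapositively O(rotate_keys -> ¬audit_directive). Since O(rotate_keys) holds, K gives O(¬audit_directive).
With premise 10, O(¬audit_directive -> ¬hold_position), the K-axiom yields O(¬hold_position).
So O(¬hold_position) holds, i.e. hold_position is forbidden. None of the other listed options is forbidden under the premises.

hold_position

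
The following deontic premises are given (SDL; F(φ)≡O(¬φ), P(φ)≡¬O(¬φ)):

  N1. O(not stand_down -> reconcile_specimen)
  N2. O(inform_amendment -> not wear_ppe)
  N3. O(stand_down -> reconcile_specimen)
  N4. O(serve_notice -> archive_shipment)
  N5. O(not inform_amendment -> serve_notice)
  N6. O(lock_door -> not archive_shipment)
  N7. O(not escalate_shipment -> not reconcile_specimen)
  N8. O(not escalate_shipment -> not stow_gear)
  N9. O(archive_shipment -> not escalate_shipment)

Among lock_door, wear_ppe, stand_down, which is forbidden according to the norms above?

wear_ppe

Premises 3 and 1 cover both cases: O(stand_down -> reconcile_specimen) and O(not stand_down -> reconcile_specimen). Since stand_down ∨ not stand_down is a tautology, O(reconcile_specimen) follows.
The contrapositive of premise 7 (O(not escalate_shipment -> not reconcile_specimen)) is O(reconcile_specimen -> escalate_shipment), and O(reconcile_specimen) is already established, so O(escalate_shipment).
Premise 9 is O(archive_shipment -> not escalate_shipment); contrapositively O(escalate_shipment -> not archive_shipment). Since O(escalate_shipment) holds, K gives O(not archive_shipment).
Premise 4, O(serve_notice -> archive_shipment), contraposes to O(not archive_shipment -> not serve_notice); with O(not archive_shipment) we get O(not serve_notice).
Premise 5, O(not inform_amendment -> serve_notice), contraposes to O(not serve_notice -> inform_amendment); with O(not serve_notice) we get O(inform_amendment).
Applying K to premise 2 (O(inform_amendment -> not wear_ppe)) and O(inform_amendment) yields O(not wear_ppe).
So O(not wear_ppe) holds, i.e. wear_ppe is forbidden. None of the other listed options is forbidden under the premises.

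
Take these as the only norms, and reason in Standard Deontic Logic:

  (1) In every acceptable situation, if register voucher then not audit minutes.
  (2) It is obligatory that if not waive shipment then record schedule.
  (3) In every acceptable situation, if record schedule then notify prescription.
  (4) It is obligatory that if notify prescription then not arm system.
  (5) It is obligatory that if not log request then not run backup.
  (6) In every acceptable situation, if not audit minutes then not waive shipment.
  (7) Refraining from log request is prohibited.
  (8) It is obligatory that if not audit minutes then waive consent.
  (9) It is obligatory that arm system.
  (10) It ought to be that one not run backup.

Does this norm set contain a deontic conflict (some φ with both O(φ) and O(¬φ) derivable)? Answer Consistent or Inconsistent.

Consistent

Premise 5 is O(¬log_request → ¬run_backup); even if O(¬run_backup) held, inferring O(¬log_request) would be affirming the consequent — invalid.
So O(¬log_request) is not derivable, and the apparent clash with O(log_request) does not arise.
A world satisfying every obligation exists (e.g. arm_system=true, audit_minutes=true, log_request=true, notify_prescription=false, record_schedule=false, register_voucher=false, run_backup=false, waive_consent=false, waive_shipment=true); no atom is both obligatory and forbidden, so the set is consistent.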